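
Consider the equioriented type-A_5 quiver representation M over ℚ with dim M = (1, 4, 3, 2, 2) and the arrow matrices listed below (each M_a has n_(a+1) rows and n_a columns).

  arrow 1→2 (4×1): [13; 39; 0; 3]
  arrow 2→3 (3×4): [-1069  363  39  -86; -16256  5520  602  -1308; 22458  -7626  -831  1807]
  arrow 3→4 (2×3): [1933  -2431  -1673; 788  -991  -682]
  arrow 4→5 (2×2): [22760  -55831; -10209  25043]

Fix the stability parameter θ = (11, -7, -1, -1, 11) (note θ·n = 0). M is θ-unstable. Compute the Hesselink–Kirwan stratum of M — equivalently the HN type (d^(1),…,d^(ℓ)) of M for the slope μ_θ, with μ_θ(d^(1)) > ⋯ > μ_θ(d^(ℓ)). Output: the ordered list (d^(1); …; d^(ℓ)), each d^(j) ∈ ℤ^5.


Via rank(M_{q-1}∘⋯∘M_p): M ≅ I[1,5], I[2,2], I[2,3], I[2,5].
μ_θ-semistable layers: μ^(1)=11; μ^(2)=1/2; μ^(3)=-1; μ^(4)=-7

((0, 0, 0, 0, 2); (1, 1, 1, 1, 0); (0, 0, 2, 1, 0); (0, 3, 0, 0, 0))


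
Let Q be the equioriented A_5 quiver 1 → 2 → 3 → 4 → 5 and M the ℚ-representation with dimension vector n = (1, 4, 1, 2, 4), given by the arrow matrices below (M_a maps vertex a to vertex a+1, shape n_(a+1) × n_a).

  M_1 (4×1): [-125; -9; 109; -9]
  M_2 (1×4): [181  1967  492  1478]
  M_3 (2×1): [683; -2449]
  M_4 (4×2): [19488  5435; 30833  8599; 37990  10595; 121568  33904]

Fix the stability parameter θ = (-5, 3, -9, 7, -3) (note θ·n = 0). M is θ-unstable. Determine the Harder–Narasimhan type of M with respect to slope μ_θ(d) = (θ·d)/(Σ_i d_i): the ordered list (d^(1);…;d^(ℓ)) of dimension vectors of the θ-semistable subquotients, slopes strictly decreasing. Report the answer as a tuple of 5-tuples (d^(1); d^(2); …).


Interval decomposition of M: I[1,5], I[2,2]^3, I[4,5], I[5,5]^2.
HN type (ℓ=4): μ^(1)=3; μ^(2)=2; μ^(3)=-3; μ^(4)=-5

((0, 3, 0, 0, 0); (0, 0, 0, 2, 2); (0, 1, 1, 0, 2); (1, 0, 0, 0, 0))


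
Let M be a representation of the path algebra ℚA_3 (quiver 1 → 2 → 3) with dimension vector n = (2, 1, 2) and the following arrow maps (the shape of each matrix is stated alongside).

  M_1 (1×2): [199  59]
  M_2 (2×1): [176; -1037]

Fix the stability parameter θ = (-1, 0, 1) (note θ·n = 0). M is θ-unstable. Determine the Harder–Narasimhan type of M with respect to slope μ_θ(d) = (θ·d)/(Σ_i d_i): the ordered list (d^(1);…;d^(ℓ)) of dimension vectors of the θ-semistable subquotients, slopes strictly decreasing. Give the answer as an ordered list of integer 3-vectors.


Via rank(M_{q-1}∘⋯∘M_p): M ≅ I[1,1], I[1,3], I[3,3].
μ_θ-semistable layers: μ^(1)=1; μ^(2)=0; μ^(3)=-1

((0, 0, 2); (0, 1, 0); (2, 0, 0))


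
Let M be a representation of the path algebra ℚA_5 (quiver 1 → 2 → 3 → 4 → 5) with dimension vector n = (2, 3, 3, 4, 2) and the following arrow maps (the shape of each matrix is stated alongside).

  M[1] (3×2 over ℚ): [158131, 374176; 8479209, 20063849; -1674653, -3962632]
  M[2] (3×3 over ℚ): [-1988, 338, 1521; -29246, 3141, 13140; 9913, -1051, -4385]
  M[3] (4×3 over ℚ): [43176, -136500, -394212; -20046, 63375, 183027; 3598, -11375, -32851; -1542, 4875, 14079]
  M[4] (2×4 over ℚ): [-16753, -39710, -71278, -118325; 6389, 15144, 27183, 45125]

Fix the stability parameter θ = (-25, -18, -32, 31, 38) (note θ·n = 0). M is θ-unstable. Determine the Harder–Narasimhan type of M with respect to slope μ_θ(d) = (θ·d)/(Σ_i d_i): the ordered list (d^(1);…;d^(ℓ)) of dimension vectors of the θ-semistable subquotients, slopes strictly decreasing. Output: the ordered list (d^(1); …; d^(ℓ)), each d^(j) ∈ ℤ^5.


Interval decomposition of M: I[1,3], I[1,5], I[2,3], I[4,4]^2, I[4,5].
HN type (ℓ=3): μ^(1)=38; μ^(2)=31; μ^(3)=-25

((0, 0, 0, 0, 2); (0, 0, 0, 4, 0); (2, 3, 3, 0, 0))


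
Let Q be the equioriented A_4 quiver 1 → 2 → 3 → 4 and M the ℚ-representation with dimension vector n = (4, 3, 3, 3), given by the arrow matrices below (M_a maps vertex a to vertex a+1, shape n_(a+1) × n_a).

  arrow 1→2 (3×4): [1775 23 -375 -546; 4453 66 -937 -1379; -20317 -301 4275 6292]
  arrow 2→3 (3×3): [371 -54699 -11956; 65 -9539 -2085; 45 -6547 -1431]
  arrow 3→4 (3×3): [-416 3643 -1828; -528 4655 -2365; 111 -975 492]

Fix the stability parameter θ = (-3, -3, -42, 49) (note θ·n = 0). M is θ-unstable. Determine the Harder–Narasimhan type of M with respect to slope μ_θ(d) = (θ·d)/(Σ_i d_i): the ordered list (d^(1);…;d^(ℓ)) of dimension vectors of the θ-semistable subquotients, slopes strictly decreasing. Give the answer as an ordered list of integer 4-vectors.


Barcode: M ≅ I[1,1], I[1,4]^3. HN layers by μ_θ (3 steps, strictly decreasing):
  μ^(1)=49; μ^(2)=-3; μ^(3)=-16

((0, 0, 0, 3); (1, 0, 0, 0); (3, 3, 3, 0))


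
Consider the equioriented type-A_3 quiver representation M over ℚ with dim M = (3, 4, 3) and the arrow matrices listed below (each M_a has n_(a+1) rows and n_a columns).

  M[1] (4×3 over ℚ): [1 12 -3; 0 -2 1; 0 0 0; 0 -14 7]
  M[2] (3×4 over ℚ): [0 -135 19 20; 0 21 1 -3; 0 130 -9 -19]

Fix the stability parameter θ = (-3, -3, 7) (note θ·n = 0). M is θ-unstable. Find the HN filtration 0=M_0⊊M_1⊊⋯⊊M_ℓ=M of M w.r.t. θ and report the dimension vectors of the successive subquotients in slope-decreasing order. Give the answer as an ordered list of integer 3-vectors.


Interval decomposition of M: I[1,1], I[1,2], I[1,3], I[2,3]^2.
HN type (ℓ=2): μ^(1)=7; μ^(2)=-3

((0, 0, 3); (3, 4, 0))


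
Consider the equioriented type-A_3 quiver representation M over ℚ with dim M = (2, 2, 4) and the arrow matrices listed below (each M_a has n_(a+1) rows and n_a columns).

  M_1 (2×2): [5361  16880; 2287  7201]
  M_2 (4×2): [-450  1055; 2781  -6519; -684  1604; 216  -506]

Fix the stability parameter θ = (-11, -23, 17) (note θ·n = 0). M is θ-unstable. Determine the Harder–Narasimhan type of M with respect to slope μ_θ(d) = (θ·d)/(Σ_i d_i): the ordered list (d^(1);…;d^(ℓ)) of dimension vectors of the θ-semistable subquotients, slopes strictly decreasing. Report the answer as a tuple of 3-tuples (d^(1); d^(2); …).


Via rank(M_{q-1}∘⋯∘M_p): M ≅ I[1,3]^2, I[3,3]^2.
μ_θ-semistable layers: μ^(1)=17; μ^(2)=-17

((0, 0, 4); (2, 2, 0))


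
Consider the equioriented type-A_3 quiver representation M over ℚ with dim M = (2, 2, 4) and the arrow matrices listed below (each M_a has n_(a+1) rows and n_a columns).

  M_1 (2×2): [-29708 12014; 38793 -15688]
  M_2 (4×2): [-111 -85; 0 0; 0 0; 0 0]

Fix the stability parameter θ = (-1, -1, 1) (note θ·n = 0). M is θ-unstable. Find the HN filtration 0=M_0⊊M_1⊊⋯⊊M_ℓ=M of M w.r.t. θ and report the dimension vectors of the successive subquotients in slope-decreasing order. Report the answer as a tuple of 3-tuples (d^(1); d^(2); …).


Barcode: M ≅ I[1,2], I[1,3], I[3,3]^3. HN layers by μ_θ (2 steps, strictly decreasing):
  μ^(1)=1; μ^(2)=-1

((0, 0, 4); (2, 2, 0))


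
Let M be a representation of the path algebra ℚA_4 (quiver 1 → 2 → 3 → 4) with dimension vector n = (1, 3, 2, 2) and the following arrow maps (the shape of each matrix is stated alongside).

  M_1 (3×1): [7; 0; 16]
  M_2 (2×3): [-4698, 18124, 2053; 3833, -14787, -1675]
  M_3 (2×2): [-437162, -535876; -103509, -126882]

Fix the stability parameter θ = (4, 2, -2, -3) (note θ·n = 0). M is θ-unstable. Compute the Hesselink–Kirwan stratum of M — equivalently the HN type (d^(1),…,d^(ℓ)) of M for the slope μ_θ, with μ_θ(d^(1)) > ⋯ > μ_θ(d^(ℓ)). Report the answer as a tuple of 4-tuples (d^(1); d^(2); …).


Interval decomposition of M: I[1,3], I[2,2], I[2,4], I[4,4].
HN type (ℓ=4): μ^(1)=2; μ^(2)=4/3; μ^(3)=-1; μ^(4)=-3

((0, 1, 0, 0); (1, 1, 1, 0); (0, 1, 1, 1); (0, 0, 0, 1))


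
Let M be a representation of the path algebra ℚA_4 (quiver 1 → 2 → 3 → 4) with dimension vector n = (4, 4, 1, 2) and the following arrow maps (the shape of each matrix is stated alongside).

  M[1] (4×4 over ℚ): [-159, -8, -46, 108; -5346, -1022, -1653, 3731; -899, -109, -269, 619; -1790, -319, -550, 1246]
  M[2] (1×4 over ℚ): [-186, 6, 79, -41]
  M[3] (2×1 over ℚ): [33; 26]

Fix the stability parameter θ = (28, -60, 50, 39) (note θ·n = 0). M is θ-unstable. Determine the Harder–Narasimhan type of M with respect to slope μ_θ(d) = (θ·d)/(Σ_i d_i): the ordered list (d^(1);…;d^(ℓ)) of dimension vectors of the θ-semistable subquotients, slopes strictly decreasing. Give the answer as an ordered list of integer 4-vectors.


Interval decomposition of M: I[1,2]^3, I[1,4], I[4,4].
HN type (ℓ=3): μ^(1)=89/2; μ^(2)=39; μ^(3)=-16

((0, 0, 1, 1); (0, 0, 0, 1); (4, 4, 0, 0))


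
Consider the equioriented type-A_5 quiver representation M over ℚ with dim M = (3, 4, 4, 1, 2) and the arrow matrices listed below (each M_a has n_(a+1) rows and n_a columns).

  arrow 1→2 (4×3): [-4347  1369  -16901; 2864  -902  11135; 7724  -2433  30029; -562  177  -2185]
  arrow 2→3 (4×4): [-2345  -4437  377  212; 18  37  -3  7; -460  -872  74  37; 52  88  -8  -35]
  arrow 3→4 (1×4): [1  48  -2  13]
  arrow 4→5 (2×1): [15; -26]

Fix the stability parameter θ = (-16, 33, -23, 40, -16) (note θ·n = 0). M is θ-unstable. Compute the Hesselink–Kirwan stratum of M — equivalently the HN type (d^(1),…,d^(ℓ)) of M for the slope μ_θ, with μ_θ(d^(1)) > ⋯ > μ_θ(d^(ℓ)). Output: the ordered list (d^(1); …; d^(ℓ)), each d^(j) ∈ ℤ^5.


Via rank(M_{q-1}∘⋯∘M_p): M ≅ I[1,3]^2, I[1,5], I[2,3], I[5,5].
μ_θ-semistable layers: μ^(1)=12; μ^(2)=5; μ^(3)=-16

((0, 0, 0, 1, 1); (0, 4, 4, 0, 0); (3, 0, 0, 0, 1))


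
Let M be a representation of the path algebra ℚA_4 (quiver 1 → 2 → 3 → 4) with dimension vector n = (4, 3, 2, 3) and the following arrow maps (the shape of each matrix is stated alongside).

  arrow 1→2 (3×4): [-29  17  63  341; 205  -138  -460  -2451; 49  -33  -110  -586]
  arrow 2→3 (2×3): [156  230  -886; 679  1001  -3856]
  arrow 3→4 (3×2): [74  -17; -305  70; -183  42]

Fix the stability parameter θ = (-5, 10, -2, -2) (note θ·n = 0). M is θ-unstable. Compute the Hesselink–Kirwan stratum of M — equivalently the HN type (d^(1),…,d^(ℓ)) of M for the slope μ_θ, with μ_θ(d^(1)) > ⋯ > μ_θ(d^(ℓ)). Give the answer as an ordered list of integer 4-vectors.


Via rank(M_{q-1}∘⋯∘M_p): M ≅ I[1,1], I[1,2], I[1,4]^2, I[4,4].
μ_θ-semistable layers: μ^(1)=10; μ^(2)=2; μ^(3)=-2; μ^(4)=-5

((0, 1, 0, 0); (0, 2, 2, 2); (0, 0, 0, 1); (4, 0, 0, 0))


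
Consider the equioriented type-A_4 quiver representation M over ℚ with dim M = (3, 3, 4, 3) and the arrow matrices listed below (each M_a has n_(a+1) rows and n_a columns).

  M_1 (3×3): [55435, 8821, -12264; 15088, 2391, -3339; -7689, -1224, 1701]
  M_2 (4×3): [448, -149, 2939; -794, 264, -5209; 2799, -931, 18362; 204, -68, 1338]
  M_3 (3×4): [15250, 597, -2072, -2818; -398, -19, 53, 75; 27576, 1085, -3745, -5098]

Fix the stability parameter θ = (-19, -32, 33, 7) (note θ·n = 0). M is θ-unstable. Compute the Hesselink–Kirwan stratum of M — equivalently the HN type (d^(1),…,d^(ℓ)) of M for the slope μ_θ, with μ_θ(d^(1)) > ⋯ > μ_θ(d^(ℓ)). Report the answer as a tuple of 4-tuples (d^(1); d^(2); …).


Via rank(M_{q-1}∘⋯∘M_p): M ≅ I[1,1], I[1,4]^2, I[2,4], I[3,3].
μ_θ-semistable layers: μ^(1)=33; μ^(2)=20; μ^(3)=-19; μ^(4)=-51/2; μ^(5)=-32

((0, 0, 1, 0); (0, 0, 3, 3); (1, 0, 0, 0); (2, 2, 0, 0); (0, 1, 0, 0))


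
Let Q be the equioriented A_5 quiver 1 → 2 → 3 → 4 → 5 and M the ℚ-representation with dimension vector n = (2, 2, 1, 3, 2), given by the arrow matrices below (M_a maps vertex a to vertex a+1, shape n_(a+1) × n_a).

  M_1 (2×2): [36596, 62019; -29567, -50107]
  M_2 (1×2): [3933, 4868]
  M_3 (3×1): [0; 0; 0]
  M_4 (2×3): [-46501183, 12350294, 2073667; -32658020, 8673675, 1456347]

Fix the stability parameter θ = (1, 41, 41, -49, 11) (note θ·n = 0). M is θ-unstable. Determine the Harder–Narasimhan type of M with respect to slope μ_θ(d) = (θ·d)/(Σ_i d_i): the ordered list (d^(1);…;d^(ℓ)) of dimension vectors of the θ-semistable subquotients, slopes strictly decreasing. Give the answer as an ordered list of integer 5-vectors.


Via rank(M_{q-1}∘⋯∘M_p): M ≅ I[1,2], I[1,3], I[4,4], I[4,5]^2.
μ_θ-semistable layers: μ^(1)=41; μ^(2)=11; μ^(3)=1; μ^(4)=-49

((0, 2, 1, 0, 0); (0, 0, 0, 0, 2); (2, 0, 0, 0, 0); (0, 0, 0, 3, 0))


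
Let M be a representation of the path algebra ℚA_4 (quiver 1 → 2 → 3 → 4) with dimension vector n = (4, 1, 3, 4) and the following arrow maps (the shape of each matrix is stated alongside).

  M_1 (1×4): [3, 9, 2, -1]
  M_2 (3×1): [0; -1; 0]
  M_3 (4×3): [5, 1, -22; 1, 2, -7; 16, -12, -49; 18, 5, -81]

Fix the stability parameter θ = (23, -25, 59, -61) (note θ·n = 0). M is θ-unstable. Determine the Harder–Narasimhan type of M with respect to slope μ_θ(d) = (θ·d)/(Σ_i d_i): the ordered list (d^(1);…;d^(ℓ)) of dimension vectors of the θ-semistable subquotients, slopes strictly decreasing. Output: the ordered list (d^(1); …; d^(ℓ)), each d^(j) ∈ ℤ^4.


Interval decomposition of M: I[1,1]^3, I[1,4], I[3,4]^2, I[4,4].
HN type (ℓ=3): μ^(1)=23; μ^(2)=-1; μ^(3)=-61

((3, 0, 0, 0); (1, 1, 3, 3); (0, 0, 0, 1))


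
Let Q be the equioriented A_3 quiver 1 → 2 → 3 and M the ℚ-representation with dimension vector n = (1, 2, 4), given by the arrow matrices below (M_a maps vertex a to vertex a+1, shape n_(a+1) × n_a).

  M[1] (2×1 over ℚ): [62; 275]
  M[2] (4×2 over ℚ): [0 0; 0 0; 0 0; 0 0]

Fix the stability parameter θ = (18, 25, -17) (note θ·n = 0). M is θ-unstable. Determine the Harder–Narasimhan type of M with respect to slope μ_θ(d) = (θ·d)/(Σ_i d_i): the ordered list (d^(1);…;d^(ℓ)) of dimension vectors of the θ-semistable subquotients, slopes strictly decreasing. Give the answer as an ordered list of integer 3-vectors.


Via rank(M_{q-1}∘⋯∘M_p): M ≅ I[1,2], I[2,2], I[3,3]^4.
μ_θ-semistable layers: μ^(1)=25; μ^(2)=18; μ^(3)=-17

((0, 2, 0); (1, 0, 0); (0, 0, 4))


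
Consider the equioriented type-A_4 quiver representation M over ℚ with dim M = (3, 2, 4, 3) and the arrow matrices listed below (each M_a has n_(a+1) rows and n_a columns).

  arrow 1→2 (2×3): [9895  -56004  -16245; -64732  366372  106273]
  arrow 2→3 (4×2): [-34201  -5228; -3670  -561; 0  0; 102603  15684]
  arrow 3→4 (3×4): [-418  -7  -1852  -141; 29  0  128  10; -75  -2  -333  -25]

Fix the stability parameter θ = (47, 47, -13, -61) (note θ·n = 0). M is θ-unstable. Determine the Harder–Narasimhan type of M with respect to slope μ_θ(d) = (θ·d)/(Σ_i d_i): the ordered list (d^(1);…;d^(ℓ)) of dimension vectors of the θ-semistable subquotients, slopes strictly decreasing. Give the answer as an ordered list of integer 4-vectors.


Via rank(M_{q-1}∘⋯∘M_p): M ≅ I[1,1], I[1,4]^2, I[3,3], I[3,4].
μ_θ-semistable layers: μ^(1)=47; μ^(2)=5; μ^(3)=-13; μ^(4)=-37

((1, 0, 0, 0); (2, 2, 2, 2); (0, 0, 1, 0); (0, 0, 1, 1))


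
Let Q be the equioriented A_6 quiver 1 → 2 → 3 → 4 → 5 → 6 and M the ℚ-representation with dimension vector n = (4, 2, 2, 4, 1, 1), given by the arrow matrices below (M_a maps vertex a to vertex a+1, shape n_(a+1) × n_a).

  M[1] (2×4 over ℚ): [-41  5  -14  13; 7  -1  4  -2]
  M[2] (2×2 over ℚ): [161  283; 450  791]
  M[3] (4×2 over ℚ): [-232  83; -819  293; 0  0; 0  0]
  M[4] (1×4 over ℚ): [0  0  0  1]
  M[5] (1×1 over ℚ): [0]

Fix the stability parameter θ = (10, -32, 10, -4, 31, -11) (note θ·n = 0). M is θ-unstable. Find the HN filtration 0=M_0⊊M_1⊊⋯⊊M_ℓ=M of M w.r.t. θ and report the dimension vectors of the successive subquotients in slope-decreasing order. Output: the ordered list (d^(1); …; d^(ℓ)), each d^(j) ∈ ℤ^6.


Barcode: M ≅ I[1,1]^2, I[1,4]^2, I[4,4], I[4,5], I[6,6]. HN layers by μ_θ (5 steps, strictly decreasing):
  μ^(1)=31; μ^(2)=10; μ^(3)=3; μ^(4)=-4; μ^(5)=-11

((0, 0, 0, 0, 1, 0); (2, 0, 0, 0, 0, 0); (0, 0, 2, 2, 0, 0); (0, 0, 0, 2, 0, 0); (2, 2, 0, 0, 0, 1))


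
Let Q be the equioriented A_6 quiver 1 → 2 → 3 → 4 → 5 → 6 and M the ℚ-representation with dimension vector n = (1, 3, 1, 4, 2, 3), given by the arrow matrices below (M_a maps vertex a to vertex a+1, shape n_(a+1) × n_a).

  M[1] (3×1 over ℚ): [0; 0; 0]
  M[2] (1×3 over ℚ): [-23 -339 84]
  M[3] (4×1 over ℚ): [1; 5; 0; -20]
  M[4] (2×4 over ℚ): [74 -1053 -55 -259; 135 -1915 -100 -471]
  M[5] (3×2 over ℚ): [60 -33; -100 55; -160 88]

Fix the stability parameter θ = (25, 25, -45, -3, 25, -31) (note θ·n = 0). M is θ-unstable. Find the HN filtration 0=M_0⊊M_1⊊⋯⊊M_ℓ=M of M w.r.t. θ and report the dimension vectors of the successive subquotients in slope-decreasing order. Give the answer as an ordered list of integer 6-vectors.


Interval decomposition of M: I[1,1], I[2,2]^2, I[2,5], I[4,4]^2, I[4,6], I[6,6]^2.
HN type (ℓ=4): μ^(1)=25; μ^(2)=-3; μ^(3)=-10; μ^(4)=-31

((1, 2, 0, 0, 1, 0); (0, 0, 0, 4, 1, 1); (0, 1, 1, 0, 0, 0); (0, 0, 0, 0, 0, 2))


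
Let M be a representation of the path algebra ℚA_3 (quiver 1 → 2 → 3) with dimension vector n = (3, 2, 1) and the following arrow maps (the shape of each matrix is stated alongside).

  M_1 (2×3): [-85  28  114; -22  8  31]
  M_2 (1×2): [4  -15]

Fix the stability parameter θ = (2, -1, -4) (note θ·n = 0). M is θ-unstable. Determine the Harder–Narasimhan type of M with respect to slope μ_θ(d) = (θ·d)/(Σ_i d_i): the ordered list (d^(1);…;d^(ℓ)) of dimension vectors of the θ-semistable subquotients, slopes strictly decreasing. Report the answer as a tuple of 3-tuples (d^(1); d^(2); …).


Via rank(M_{q-1}∘⋯∘M_p): M ≅ I[1,1], I[1,2], I[1,3].
μ_θ-semistable layers: μ^(1)=2; μ^(2)=1/2; μ^(3)=-1

((1, 0, 0); (1, 1, 0); (1, 1, 1))


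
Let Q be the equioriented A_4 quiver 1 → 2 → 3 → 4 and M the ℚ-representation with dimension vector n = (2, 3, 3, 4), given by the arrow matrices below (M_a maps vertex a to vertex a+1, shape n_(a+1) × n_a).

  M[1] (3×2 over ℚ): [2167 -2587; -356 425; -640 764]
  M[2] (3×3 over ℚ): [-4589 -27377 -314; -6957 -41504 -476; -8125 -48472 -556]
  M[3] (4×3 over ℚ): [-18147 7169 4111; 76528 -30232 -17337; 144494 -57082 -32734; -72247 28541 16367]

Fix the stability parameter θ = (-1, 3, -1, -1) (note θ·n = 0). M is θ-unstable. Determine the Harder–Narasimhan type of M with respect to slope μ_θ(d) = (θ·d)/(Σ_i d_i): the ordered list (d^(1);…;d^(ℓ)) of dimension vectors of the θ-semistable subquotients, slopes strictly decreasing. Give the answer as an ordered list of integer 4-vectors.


Interval decomposition of M: I[1,4]^2, I[2,2], I[3,3], I[4,4]^2.
HN type (ℓ=3): μ^(1)=3; μ^(2)=1/3; μ^(3)=-1

((0, 1, 0, 0); (0, 2, 2, 2); (2, 0, 1, 2))


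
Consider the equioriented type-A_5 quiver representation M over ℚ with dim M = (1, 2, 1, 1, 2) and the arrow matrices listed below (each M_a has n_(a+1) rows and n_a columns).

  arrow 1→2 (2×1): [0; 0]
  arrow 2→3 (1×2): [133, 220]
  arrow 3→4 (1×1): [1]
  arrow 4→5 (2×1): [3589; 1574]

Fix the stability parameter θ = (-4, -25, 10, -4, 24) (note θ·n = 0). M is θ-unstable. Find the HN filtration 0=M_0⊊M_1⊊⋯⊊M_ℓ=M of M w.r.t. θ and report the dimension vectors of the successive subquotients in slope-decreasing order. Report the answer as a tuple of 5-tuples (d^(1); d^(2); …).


Barcode: M ≅ I[1,1], I[2,2], I[2,5], I[5,5]. HN layers by μ_θ (4 steps, strictly decreasing):
  μ^(1)=24; μ^(2)=3; μ^(3)=-4; μ^(4)=-25

((0, 0, 0, 0, 2); (0, 0, 1, 1, 0); (1, 0, 0, 0, 0); (0, 2, 0, 0, 0))


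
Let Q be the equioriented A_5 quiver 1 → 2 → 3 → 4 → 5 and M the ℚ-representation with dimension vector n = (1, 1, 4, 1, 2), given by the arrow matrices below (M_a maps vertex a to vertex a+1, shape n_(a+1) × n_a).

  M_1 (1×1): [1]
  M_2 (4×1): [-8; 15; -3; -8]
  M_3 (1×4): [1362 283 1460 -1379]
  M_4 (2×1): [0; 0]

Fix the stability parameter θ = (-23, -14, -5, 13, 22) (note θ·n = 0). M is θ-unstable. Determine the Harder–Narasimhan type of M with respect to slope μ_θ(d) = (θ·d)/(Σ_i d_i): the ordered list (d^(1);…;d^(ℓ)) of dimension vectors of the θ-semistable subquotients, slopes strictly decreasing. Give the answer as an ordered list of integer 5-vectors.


Via rank(M_{q-1}∘⋯∘M_p): M ≅ I[1,4], I[3,3]^3, I[5,5]^2.
μ_θ-semistable layers: μ^(1)=22; μ^(2)=13; μ^(3)=-5; μ^(4)=-14; μ^(5)=-23

((0, 0, 0, 0, 2); (0, 0, 0, 1, 0); (0, 0, 4, 0, 0); (0, 1, 0, 0, 0); (1, 0, 0, 0, 0))


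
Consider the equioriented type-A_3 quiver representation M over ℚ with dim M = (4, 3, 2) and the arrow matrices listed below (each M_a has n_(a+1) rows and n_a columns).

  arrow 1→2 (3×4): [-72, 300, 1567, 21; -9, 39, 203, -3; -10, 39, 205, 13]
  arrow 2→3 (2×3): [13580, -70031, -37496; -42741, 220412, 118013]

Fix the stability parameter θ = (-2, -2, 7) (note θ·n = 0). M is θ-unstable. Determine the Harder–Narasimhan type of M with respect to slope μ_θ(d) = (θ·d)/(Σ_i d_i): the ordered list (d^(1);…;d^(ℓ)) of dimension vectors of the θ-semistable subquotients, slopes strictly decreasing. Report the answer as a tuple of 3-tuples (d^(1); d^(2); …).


Barcode: M ≅ I[1,1], I[1,2], I[1,3]^2. HN layers by μ_θ (2 steps, strictly decreasing):
  μ^(1)=7; μ^(2)=-2

((0, 0, 2); (4, 3, 0))


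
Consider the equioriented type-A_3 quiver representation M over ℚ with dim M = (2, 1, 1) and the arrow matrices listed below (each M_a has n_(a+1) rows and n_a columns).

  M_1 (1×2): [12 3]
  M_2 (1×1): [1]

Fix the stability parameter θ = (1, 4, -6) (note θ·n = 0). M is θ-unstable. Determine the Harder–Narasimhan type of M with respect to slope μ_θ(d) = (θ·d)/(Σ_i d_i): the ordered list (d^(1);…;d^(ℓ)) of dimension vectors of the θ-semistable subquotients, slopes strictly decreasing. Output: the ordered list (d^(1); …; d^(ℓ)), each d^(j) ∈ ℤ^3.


Barcode: M ≅ I[1,1], I[1,3]. HN layers by μ_θ (2 steps, strictly decreasing):
  μ^(1)=1; μ^(2)=-1/3

((1, 0, 0); (1, 1, 1))


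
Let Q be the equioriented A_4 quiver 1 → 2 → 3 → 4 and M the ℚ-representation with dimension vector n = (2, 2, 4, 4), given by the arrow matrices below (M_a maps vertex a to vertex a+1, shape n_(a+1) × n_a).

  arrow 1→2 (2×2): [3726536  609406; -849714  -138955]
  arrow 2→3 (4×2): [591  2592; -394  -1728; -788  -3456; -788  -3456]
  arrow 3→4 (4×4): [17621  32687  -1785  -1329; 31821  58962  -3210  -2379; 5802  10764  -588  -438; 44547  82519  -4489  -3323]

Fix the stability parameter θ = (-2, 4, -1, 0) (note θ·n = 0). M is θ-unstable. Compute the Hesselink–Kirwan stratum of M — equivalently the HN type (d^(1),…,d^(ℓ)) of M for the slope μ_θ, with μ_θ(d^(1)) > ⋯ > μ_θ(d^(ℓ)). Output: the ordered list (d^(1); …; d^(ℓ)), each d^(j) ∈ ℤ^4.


Interval decomposition of M: I[1,2], I[1,4], I[3,3]^2, I[3,4], I[4,4]^2.
HN type (ℓ=5): μ^(1)=4; μ^(2)=1; μ^(3)=0; μ^(4)=-1; μ^(5)=-2

((0, 1, 0, 0); (0, 1, 1, 1); (0, 0, 0, 3); (0, 0, 3, 0); (2, 0, 0, 0))


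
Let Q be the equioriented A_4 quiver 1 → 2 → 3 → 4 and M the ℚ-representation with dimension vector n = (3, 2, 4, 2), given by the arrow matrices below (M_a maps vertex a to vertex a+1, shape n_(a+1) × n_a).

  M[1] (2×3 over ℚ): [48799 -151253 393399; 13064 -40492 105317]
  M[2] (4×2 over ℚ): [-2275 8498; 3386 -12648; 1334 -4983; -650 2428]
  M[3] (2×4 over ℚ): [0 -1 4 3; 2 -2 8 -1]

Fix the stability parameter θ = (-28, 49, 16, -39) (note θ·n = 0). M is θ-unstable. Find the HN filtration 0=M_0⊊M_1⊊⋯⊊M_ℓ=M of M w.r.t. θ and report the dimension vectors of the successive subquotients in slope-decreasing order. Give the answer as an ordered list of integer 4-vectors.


Barcode: M ≅ I[1,1], I[1,3]^2, I[3,4]^2. HN layers by μ_θ (3 steps, strictly decreasing):
  μ^(1)=65/2; μ^(2)=-23/2; μ^(3)=-28

((0, 2, 2, 0); (0, 0, 2, 2); (3, 0, 0, 0))


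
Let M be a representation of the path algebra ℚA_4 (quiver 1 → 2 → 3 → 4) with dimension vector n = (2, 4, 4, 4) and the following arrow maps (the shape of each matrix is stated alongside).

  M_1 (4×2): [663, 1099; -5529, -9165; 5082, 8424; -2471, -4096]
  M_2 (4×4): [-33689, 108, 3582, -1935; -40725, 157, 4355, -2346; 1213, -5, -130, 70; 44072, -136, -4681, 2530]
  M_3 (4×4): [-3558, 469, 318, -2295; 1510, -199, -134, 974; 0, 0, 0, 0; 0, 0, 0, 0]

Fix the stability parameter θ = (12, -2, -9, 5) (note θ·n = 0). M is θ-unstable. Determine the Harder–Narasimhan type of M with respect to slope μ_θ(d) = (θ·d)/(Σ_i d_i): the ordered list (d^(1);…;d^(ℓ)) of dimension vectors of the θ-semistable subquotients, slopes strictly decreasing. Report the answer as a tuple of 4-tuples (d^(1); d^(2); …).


Barcode: M ≅ I[1,3], I[1,4], I[2,3], I[2,4], I[4,4]^2. HN layers by μ_θ (3 steps, strictly decreasing):
  μ^(1)=5; μ^(2)=1/3; μ^(3)=-11/2

((0, 0, 0, 4); (2, 2, 2, 0); (0, 2, 2, 0))


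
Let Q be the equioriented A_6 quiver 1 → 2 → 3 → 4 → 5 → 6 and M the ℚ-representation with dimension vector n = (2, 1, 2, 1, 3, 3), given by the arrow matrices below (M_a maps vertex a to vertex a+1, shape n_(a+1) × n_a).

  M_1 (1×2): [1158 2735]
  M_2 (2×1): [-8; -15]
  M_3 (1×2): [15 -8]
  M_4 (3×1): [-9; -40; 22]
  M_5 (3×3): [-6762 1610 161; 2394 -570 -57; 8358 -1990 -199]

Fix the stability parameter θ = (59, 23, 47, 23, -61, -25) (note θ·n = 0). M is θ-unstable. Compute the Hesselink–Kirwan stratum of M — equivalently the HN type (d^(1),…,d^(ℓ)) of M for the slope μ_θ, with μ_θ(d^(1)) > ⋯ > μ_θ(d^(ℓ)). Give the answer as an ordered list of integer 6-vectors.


Barcode: M ≅ I[1,1], I[1,3], I[3,5], I[5,5], I[5,6], I[6,6]^2. HN layers by μ_θ (6 steps, strictly decreasing):
  μ^(1)=59; μ^(2)=47; μ^(3)=41; μ^(4)=3; μ^(5)=-25; μ^(6)=-61

((1, 0, 0, 0, 0, 0); (0, 0, 1, 0, 0, 0); (1, 1, 0, 0, 0, 0); (0, 0, 1, 1, 1, 0); (0, 0, 0, 0, 0, 3); (0, 0, 0, 0, 2, 0))


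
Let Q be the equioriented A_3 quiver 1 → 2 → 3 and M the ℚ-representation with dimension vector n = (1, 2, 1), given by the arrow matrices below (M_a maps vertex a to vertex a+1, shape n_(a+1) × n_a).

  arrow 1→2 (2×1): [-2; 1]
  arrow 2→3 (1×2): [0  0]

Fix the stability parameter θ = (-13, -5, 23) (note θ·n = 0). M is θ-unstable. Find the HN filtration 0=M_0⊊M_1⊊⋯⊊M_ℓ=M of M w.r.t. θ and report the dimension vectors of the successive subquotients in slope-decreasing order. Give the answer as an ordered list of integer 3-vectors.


Barcode: M ≅ I[1,2], I[2,2], I[3,3]. HN layers by μ_θ (3 steps, strictly decreasing):
  μ^(1)=23; μ^(2)=-5; μ^(3)=-13

((0, 0, 1); (0, 2, 0); (1, 0, 0))


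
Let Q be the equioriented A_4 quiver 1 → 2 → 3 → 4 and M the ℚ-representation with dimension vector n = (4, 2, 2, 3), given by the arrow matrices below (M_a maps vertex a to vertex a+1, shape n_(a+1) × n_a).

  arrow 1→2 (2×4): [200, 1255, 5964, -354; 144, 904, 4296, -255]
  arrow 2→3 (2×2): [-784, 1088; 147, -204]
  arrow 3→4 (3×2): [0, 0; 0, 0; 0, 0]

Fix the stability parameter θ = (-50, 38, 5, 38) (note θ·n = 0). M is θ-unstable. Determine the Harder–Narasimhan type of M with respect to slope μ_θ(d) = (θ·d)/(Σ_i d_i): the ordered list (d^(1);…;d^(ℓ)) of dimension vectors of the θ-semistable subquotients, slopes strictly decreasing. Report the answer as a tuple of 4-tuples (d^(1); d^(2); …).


Via rank(M_{q-1}∘⋯∘M_p): M ≅ I[1,1]^2, I[1,2], I[1,3], I[3,3], I[4,4]^3.
μ_θ-semistable layers: μ^(1)=38; μ^(2)=43/2; μ^(3)=5; μ^(4)=-50

((0, 1, 0, 3); (0, 1, 1, 0); (0, 0, 1, 0); (4, 0, 0, 0))


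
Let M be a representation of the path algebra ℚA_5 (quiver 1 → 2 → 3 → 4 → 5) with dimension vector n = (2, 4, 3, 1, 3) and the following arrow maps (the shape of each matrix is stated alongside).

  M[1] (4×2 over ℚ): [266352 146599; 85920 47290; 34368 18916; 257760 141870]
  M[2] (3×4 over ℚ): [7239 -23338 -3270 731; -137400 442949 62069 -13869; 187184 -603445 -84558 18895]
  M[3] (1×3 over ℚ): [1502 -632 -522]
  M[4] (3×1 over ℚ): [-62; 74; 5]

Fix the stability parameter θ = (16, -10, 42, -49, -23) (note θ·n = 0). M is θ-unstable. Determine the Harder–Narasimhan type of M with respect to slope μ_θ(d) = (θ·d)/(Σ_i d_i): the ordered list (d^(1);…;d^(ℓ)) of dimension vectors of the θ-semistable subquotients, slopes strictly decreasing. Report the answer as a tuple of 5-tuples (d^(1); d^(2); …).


Interval decomposition of M: I[1,1], I[1,5], I[2,2], I[2,3]^2, I[5,5]^2.
HN type (ℓ=5): μ^(1)=42; μ^(2)=16; μ^(3)=-24/5; μ^(4)=-10; μ^(5)=-23

((0, 0, 2, 0, 0); (1, 0, 0, 0, 0); (1, 1, 1, 1, 1); (0, 3, 0, 0, 0); (0, 0, 0, 0, 2))


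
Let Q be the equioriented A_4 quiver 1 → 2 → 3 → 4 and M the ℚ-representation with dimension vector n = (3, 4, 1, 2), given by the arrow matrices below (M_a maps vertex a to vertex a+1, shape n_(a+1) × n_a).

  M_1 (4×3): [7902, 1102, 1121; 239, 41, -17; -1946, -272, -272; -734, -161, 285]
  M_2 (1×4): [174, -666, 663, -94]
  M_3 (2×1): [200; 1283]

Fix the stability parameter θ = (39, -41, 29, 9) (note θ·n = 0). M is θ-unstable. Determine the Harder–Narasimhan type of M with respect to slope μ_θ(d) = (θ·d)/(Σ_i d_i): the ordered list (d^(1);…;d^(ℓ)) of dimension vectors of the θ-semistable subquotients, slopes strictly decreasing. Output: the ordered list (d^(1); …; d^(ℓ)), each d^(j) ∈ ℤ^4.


Barcode: M ≅ I[1,2]^2, I[1,4], I[2,2], I[4,4]. HN layers by μ_θ (4 steps, strictly decreasing):
  μ^(1)=19; μ^(2)=9; μ^(3)=-1; μ^(4)=-41

((0, 0, 1, 1); (0, 0, 0, 1); (3, 3, 0, 0); (0, 1, 0, 0))


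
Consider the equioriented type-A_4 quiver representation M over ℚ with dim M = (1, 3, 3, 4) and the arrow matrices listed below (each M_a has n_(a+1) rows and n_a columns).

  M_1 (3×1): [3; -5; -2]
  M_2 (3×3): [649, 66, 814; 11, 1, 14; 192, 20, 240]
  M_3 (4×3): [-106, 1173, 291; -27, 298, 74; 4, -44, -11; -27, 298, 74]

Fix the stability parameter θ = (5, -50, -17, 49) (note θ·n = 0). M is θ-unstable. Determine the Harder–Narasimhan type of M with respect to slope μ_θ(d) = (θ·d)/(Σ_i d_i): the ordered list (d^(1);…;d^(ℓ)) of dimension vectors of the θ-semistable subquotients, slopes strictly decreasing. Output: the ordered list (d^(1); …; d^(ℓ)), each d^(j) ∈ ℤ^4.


Interval decomposition of M: I[1,4], I[2,2], I[2,4], I[3,4], I[4,4].
HN type (ℓ=4): μ^(1)=49; μ^(2)=-17; μ^(3)=-45/2; μ^(4)=-50

((0, 0, 0, 4); (0, 0, 3, 0); (1, 1, 0, 0); (0, 2, 0, 0))


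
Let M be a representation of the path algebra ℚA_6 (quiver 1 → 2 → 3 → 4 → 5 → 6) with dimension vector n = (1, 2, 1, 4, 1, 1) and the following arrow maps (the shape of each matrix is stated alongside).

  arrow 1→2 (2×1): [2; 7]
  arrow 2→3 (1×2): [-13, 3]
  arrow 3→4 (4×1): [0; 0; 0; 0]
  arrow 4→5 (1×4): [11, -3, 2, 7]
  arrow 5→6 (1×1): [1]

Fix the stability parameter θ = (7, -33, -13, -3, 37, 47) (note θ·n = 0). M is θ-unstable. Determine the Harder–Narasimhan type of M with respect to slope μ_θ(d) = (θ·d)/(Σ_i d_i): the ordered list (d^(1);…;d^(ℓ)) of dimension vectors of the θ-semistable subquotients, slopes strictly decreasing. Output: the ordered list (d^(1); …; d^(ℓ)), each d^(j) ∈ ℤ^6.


Barcode: M ≅ I[1,3], I[2,2], I[4,4]^3, I[4,6]. HN layers by μ_θ (5 steps, strictly decreasing):
  μ^(1)=47; μ^(2)=37; μ^(3)=-3; μ^(4)=-13; μ^(5)=-33

((0, 0, 0, 0, 0, 1); (0, 0, 0, 0, 1, 0); (0, 0, 0, 4, 0, 0); (1, 1, 1, 0, 0, 0); (0, 1, 0, 0, 0, 0))


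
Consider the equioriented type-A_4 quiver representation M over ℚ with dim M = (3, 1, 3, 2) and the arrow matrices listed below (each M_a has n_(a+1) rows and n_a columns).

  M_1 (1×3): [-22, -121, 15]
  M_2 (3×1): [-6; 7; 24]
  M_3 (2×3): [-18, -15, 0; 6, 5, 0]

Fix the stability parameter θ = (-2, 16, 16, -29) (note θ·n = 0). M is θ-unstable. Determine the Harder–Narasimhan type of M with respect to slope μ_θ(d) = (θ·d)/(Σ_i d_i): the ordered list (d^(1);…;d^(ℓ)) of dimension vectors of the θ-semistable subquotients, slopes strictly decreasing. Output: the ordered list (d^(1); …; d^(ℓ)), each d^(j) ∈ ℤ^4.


Barcode: M ≅ I[1,1]^2, I[1,4], I[3,3]^2, I[4,4]. HN layers by μ_θ (4 steps, strictly decreasing):
  μ^(1)=16; μ^(2)=1; μ^(3)=-2; μ^(4)=-29

((0, 0, 2, 0); (0, 1, 1, 1); (3, 0, 0, 0); (0, 0, 0, 1))


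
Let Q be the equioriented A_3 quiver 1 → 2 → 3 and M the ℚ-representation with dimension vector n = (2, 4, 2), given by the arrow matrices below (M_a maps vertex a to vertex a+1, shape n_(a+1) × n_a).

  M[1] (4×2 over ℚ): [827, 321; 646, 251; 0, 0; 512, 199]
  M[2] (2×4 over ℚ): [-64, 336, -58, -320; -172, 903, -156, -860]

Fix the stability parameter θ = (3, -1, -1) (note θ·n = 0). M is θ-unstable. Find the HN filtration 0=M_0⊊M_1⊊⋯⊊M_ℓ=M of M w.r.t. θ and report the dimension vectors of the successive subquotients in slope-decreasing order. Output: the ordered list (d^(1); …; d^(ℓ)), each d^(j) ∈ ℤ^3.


Via rank(M_{q-1}∘⋯∘M_p): M ≅ I[1,2], I[1,3], I[2,2], I[2,3].
μ_θ-semistable layers: μ^(1)=1; μ^(2)=1/3; μ^(3)=-1

((1, 1, 0); (1, 1, 1); (0, 2, 1))


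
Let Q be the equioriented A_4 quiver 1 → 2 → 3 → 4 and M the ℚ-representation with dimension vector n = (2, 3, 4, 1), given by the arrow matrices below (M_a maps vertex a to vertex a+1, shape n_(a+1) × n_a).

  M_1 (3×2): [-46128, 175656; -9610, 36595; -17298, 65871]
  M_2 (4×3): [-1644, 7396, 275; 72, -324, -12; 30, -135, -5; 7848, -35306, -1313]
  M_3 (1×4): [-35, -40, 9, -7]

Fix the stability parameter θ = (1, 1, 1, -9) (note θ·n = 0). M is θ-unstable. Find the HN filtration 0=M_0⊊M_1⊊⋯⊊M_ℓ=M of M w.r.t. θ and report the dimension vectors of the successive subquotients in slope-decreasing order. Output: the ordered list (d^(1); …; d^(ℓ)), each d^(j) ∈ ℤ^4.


Via rank(M_{q-1}∘⋯∘M_p): M ≅ I[1,1], I[1,3], I[2,2], I[2,4], I[3,3]^2.
μ_θ-semistable layers: μ^(1)=1; μ^(2)=-7/3

((2, 2, 3, 0); (0, 1, 1, 1))


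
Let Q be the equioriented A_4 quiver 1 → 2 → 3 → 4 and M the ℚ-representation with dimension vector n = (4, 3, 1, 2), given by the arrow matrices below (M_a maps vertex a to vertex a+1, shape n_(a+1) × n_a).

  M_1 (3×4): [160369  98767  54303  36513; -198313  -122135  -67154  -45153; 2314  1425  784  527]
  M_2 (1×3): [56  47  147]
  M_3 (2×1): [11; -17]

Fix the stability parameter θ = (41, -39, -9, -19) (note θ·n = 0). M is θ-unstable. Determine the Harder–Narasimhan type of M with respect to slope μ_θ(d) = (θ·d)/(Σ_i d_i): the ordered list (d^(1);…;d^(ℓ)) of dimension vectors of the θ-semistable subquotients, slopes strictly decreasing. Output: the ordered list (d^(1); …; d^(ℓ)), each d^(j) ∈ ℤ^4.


Via rank(M_{q-1}∘⋯∘M_p): M ≅ I[1,1], I[1,2]^2, I[1,4], I[4,4].
μ_θ-semistable layers: μ^(1)=41; μ^(2)=1; μ^(3)=-13/2; μ^(4)=-19

((1, 0, 0, 0); (2, 2, 0, 0); (1, 1, 1, 1); (0, 0, 0, 1))


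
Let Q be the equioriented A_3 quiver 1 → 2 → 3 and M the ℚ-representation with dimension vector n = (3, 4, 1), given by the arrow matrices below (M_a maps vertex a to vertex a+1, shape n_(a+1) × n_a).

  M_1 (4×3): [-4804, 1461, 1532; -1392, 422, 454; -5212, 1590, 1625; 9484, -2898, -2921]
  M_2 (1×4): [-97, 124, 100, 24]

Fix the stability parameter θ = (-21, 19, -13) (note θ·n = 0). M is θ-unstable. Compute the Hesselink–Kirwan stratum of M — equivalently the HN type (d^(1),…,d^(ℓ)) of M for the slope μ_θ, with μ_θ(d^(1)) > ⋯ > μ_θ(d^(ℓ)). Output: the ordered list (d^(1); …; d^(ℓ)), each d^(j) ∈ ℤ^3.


Via rank(M_{q-1}∘⋯∘M_p): M ≅ I[1,1], I[1,2], I[1,3], I[2,2]^2.
μ_θ-semistable layers: μ^(1)=19; μ^(2)=3; μ^(3)=-21

((0, 3, 0); (0, 1, 1); (3, 0, 0))


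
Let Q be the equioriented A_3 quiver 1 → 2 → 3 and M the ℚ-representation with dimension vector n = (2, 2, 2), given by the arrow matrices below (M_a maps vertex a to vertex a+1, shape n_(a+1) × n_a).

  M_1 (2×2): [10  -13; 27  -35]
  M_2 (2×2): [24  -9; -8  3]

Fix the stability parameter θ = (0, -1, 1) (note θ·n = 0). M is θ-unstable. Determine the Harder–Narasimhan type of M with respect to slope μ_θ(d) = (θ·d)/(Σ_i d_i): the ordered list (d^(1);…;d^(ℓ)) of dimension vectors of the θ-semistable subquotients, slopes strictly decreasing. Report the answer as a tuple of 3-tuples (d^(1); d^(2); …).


Interval decomposition of M: I[1,2], I[1,3], I[3,3].
HN type (ℓ=2): μ^(1)=1; μ^(2)=-1/2

((0, 0, 2); (2, 2, 0))


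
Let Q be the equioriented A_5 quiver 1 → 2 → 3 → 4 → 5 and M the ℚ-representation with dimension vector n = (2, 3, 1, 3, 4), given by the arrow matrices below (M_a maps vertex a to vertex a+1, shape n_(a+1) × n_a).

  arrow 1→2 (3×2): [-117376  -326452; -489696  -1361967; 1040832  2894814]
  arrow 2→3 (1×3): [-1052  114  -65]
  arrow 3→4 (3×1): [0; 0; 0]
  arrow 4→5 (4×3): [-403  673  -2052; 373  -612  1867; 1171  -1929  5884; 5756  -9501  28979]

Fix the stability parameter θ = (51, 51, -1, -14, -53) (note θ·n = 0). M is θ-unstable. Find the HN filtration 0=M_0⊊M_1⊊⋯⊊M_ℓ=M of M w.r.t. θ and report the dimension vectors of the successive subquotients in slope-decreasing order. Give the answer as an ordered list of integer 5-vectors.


Via rank(M_{q-1}∘⋯∘M_p): M ≅ I[1,1], I[1,3], I[2,2]^2, I[4,4], I[4,5]^2, I[5,5]^2.
μ_θ-semistable layers: μ^(1)=51; μ^(2)=101/3; μ^(3)=-14; μ^(4)=-67/2; μ^(5)=-53

((1, 2, 0, 0, 0); (1, 1, 1, 0, 0); (0, 0, 0, 1, 0); (0, 0, 0, 2, 2); (0, 0, 0, 0, 2))


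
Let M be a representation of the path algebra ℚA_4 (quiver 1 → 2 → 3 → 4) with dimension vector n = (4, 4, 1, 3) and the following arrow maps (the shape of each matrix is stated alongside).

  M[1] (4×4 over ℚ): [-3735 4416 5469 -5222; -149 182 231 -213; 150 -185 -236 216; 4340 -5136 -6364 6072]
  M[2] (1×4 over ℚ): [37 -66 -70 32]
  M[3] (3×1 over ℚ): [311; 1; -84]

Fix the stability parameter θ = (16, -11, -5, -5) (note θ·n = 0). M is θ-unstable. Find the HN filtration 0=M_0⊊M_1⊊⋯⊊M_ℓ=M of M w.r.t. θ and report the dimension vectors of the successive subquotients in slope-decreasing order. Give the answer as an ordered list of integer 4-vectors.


Via rank(M_{q-1}∘⋯∘M_p): M ≅ I[1,1], I[1,2]^2, I[1,4], I[2,2], I[4,4]^2.
μ_θ-semistable layers: μ^(1)=16; μ^(2)=5/2; μ^(3)=-5/4; μ^(4)=-5; μ^(5)=-11

((1, 0, 0, 0); (2, 2, 0, 0); (1, 1, 1, 1); (0, 0, 0, 2); (0, 1, 0, 0))


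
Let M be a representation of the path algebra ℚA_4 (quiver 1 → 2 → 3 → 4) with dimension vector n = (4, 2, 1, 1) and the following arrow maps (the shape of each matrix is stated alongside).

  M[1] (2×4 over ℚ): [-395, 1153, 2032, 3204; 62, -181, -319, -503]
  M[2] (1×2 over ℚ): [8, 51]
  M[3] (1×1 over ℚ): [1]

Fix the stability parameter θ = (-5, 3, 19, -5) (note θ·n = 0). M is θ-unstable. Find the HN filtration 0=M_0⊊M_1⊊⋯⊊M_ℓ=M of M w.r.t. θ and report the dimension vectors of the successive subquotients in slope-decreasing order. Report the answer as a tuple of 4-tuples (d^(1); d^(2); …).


Barcode: M ≅ I[1,1]^2, I[1,2], I[1,4]. HN layers by μ_θ (3 steps, strictly decreasing):
  μ^(1)=7; μ^(2)=3; μ^(3)=-5

((0, 0, 1, 1); (0, 2, 0, 0); (4, 0, 0, 0))


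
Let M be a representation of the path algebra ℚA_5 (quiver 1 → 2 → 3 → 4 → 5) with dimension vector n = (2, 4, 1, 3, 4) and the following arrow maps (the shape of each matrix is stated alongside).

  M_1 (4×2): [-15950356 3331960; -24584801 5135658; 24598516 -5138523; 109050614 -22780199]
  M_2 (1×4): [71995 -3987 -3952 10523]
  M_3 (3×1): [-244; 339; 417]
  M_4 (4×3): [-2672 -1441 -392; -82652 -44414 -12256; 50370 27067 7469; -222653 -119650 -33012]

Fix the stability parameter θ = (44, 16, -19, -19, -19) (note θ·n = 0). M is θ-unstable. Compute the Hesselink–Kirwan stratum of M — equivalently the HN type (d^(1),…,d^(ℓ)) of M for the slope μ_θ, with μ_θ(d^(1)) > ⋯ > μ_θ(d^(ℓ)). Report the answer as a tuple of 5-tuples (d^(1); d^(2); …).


Via rank(M_{q-1}∘⋯∘M_p): M ≅ I[1,2], I[1,5], I[2,2]^2, I[4,5]^2, I[5,5].
μ_θ-semistable layers: μ^(1)=30; μ^(2)=16; μ^(3)=3/5; μ^(4)=-19

((1, 1, 0, 0, 0); (0, 2, 0, 0, 0); (1, 1, 1, 1, 1); (0, 0, 0, 2, 3))
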